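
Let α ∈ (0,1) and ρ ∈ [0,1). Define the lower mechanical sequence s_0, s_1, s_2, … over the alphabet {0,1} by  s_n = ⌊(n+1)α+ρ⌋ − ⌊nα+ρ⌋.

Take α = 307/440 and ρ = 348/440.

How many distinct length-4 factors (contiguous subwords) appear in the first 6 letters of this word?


t_n = ⌊(n·307+348)/440⌋ for n = 0 … 6:
  n=0…6: ⌊348/440⌋=0 ⌊655/440⌋=1 ⌊962/440⌋=2 ⌊1269/440⌋=2 ⌊1576/440⌋=3 ⌊1883/440⌋=4 ⌊2190/440⌋=4
s_n = t_(n+1) − t_n for n = 0 … 5 gives
prefix = 110110
slide a length-4 window over [0..3] … [2..5] (3 windows); first occurrence of each distinct factor:
  [  0..  3] 1101
  [  1..  4] 1011
  [  2..  5] 0110
distinct factors: {0110, 1011, 1101}
count = 3  (Sturmian bound for length 4 is 5)

3


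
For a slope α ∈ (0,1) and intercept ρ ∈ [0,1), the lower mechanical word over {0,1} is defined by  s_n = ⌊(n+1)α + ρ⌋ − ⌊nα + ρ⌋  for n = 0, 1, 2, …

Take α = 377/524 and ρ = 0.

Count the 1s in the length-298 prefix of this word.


#1s = Σ_{n=0}^{297} s_n = Σ_{n=0}^{297} (⌊(n+1)α+ρ⌋ − ⌊nα+ρ⌋)
the sum telescopes: every ⌊nα+ρ⌋ with 0 < n < 298 appears once with + and once with −, leaving ⌊298α+ρ⌋ − ⌊0·α+ρ⌋
298α + ρ = (298·377) / 524 = 112346/524
ρ = 0/524
⌊112346/524⌋ = 214,  ⌊0/524⌋ = 0
#1s = 214 − 0 = 214

214


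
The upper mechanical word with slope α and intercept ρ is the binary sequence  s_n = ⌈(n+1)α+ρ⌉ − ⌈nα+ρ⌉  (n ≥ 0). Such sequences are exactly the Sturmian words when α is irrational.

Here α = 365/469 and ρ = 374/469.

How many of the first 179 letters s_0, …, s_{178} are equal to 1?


#1s = Σ_{n=0}^{178} s_n = Σ_{n=0}^{178} (⌈(n+1)α+ρ⌉ − ⌈nα+ρ⌉)
the sum telescopes: every ⌈nα+ρ⌉ with 0 < n < 179 appears once with + and once with −, leaving ⌈179α+ρ⌉ − ⌈0·α+ρ⌉
179α + ρ = (179·365 + 374) / 469 = 65709/469
ρ = 374/469
⌈65709/469⌉ = 141,  ⌈374/469⌉ = 1
#1s = 141 − 1 = 140

140


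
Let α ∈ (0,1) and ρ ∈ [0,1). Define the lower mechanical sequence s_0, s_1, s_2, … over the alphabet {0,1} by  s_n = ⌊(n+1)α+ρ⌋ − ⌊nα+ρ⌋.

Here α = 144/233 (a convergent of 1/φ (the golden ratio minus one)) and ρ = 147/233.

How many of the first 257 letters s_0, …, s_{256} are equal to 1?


159

#1s = Σ_{n=0}^{256} s_n = Σ_{n=0}^{256} (⌊(n+1)α+ρ⌋ − ⌊nα+ρ⌋)
the sum telescopes: every ⌊nα+ρ⌋ with 0 < n < 257 appears once with + and once with −, leaving ⌊257α+ρ⌋ − ⌊0·α+ρ⌋
257α + ρ = (257·144 + 147) / 233 = 37155/233
ρ = 147/233
⌊37155/233⌋ = 159,  ⌊147/233⌋ = 0
#1s = 159 − 0 = 159


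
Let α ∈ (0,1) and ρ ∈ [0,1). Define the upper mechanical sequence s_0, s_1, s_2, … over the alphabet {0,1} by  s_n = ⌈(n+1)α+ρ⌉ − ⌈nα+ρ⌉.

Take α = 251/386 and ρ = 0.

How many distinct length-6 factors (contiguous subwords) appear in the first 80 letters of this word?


t_n = ⌈(n·251)/386⌉ for n = 0 … 80:
  n=0…9: ⌈0/386⌉=0 ⌈251/386⌉=1 ⌈502/386⌉=2 ⌈753/386⌉=2 ⌈1004/386⌉=3 ⌈1255/386⌉=4 ⌈1506/386⌉=4 ⌈1757/386⌉=5 ⌈2008/386⌉=6 ⌈2259/386⌉=6
  n=10…19: ⌈2510/386⌉=7 ⌈2761/386⌉=8 ⌈3012/386⌉=8 ⌈3263/386⌉=9 ⌈3514/386⌉=10 ⌈3765/386⌉=10 ⌈4016/386⌉=11 ⌈4267/386⌉=12 ⌈4518/386⌉=12 ⌈4769/386⌉=13
  n=20…29: ⌈5020/386⌉=14 ⌈5271/386⌉=14 ⌈5522/386⌉=15 ⌈5773/386⌉=15 ⌈6024/386⌉=16 ⌈6275/386⌉=17 ⌈6526/386⌉=17 ⌈6777/386⌉=18 ⌈7028/386⌉=19 ⌈7279/386⌉=19
  n=30…39: ⌈7530/386⌉=20 ⌈7781/386⌉=21 ⌈8032/386⌉=21 ⌈8283/386⌉=22 ⌈8534/386⌉=23 ⌈8785/386⌉=23 ⌈9036/386⌉=24 ⌈9287/386⌉=25 ⌈9538/386⌉=25 ⌈9789/386⌉=26
  n=40…49: ⌈10040/386⌉=27 ⌈10291/386⌉=27 ⌈10542/386⌉=28 ⌈10793/386⌉=28 ⌈11044/386⌉=29 ⌈11295/386⌉=30 ⌈11546/386⌉=30 ⌈11797/386⌉=31 ⌈12048/386⌉=32 ⌈12299/386⌉=32
  n=50…59: ⌈12550/386⌉=33 ⌈12801/386⌉=34 ⌈13052/386⌉=34 ⌈13303/386⌉=35 ⌈13554/386⌉=36 ⌈13805/386⌉=36 ⌈14056/386⌉=37 ⌈14307/386⌉=38 ⌈14558/386⌉=38 ⌈14809/386⌉=39
  n=60…69: ⌈15060/386⌉=40 ⌈15311/386⌉=40 ⌈15562/386⌉=41 ⌈15813/386⌉=41 ⌈16064/386⌉=42 ⌈16315/386⌉=43 ⌈16566/386⌉=43 ⌈16817/386⌉=44 ⌈17068/386⌉=45 ⌈17319/386⌉=45
  n=70…79: ⌈17570/386⌉=46 ⌈17821/386⌉=47 ⌈18072/386⌉=47 ⌈18323/386⌉=48 ⌈18574/386⌉=49 ⌈18825/386⌉=49 ⌈19076/386⌉=50 ⌈19327/386⌉=51 ⌈19578/386⌉=51 ⌈19829/386⌉=52
  n=80: ⌈20080/386⌉=53
s_n = t_(n+1) − t_n for n = 0 … 79 gives
prefix = 11011011011011011011010110110110110110110101101101101101101101011011011011011011
slide a length-6 window over [0..5] … [74..79] (75 windows); first occurrence of each distinct factor:
  [  0..  5] 110110
  [  1..  6] 101101
  [  2..  7] 011011
  [ 17.. 22] 011010
  [ 18.. 23] 110101
  [ 19.. 24] 101011
  [ 20.. 25] 010110
  (the other 68 windows repeat one of these)
distinct factors: {010110, 011010, 011011, 101011, 101101, 110101, 110110}
count = 7  (Sturmian bound for length 6 is 7)

7


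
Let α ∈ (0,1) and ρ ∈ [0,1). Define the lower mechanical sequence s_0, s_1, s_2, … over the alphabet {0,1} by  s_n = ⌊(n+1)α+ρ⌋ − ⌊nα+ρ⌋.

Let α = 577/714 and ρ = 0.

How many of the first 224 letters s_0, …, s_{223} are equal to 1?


#1s = Σ_{n=0}^{223} s_n = Σ_{n=0}^{223} (⌊(n+1)α+ρ⌋ − ⌊nα+ρ⌋)
the sum telescopes: every ⌊nα+ρ⌋ with 0 < n < 224 appears once with + and once with −, leaving ⌊224α+ρ⌋ − ⌊0·α+ρ⌋
224α + ρ = (224·577) / 714 = 129248/714
ρ = 0/714
⌊129248/714⌋ = 181,  ⌊0/714⌋ = 0
#1s = 181 − 0 = 181

181


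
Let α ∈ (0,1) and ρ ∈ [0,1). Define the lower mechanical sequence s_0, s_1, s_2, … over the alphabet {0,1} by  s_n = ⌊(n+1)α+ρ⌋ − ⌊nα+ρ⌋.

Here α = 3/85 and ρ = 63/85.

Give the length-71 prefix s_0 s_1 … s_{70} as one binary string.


n=0: ⌊(1·3+63)/85⌋ − ⌊(0·3+63)/85⌋ = ⌊66/85⌋ − ⌊63/85⌋ = 0 − 0 = 0
n=1: ⌊(2·3+63)/85⌋ − ⌊(1·3+63)/85⌋ = ⌊69/85⌋ − ⌊66/85⌋ = 0 − 0 = 0
n=2: ⌊(3·3+63)/85⌋ − ⌊(2·3+63)/85⌋ = ⌊72/85⌋ − ⌊69/85⌋ = 0 − 0 = 0
n=3: ⌊(4·3+63)/85⌋ − ⌊(3·3+63)/85⌋ = ⌊75/85⌋ − ⌊72/85⌋ = 0 − 0 = 0
n=4: ⌊(5·3+63)/85⌋ − ⌊(4·3+63)/85⌋ = ⌊78/85⌋ − ⌊75/85⌋ = 0 − 0 = 0
n=5: ⌊(6·3+63)/85⌋ − ⌊(5·3+63)/85⌋ = ⌊81/85⌋ − ⌊78/85⌋ = 0 − 0 = 0
n=6: ⌊(7·3+63)/85⌋ − ⌊(6·3+63)/85⌋ = ⌊84/85⌋ − ⌊81/85⌋ = 0 − 0 = 0
n=7: ⌊(8·3+63)/85⌋ − ⌊(7·3+63)/85⌋ = ⌊87/85⌋ − ⌊84/85⌋ = 1 − 0 = 1
n=8: ⌊(9·3+63)/85⌋ − ⌊(8·3+63)/85⌋ = ⌊90/85⌋ − ⌊87/85⌋ = 1 − 1 = 0
n=9: ⌊(10·3+63)/85⌋ − ⌊(9·3+63)/85⌋ = ⌊93/85⌋ − ⌊90/85⌋ = 1 − 1 = 0
n=10: ⌊(11·3+63)/85⌋ − ⌊(10·3+63)/85⌋ = ⌊96/85⌋ − ⌊93/85⌋ = 1 − 1 = 0
n=11: ⌊(12·3+63)/85⌋ − ⌊(11·3+63)/85⌋ = ⌊99/85⌋ − ⌊96/85⌋ = 1 − 1 = 0
n=12: ⌊(13·3+63)/85⌋ − ⌊(12·3+63)/85⌋ = ⌊102/85⌋ − ⌊99/85⌋ = 1 − 1 = 0
n=13: ⌊(14·3+63)/85⌋ − ⌊(13·3+63)/85⌋ = ⌊105/85⌋ − ⌊102/85⌋ = 1 − 1 = 0
n=14: ⌊(15·3+63)/85⌋ − ⌊(14·3+63)/85⌋ = ⌊108/85⌋ − ⌊105/85⌋ = 1 − 1 = 0
n=15: ⌊(16·3+63)/85⌋ − ⌊(15·3+63)/85⌋ = ⌊111/85⌋ − ⌊108/85⌋ = 1 − 1 = 0
n=16: ⌊(17·3+63)/85⌋ − ⌊(16·3+63)/85⌋ = ⌊114/85⌋ − ⌊111/85⌋ = 1 − 1 = 0
n=17: ⌊(18·3+63)/85⌋ − ⌊(17·3+63)/85⌋ = ⌊117/85⌋ − ⌊114/85⌋ = 1 − 1 = 0
n=18: ⌊(19·3+63)/85⌋ − ⌊(18·3+63)/85⌋ = ⌊120/85⌋ − ⌊117/85⌋ = 1 − 1 = 0
n=19: ⌊(20·3+63)/85⌋ − ⌊(19·3+63)/85⌋ = ⌊123/85⌋ − ⌊120/85⌋ = 1 − 1 = 0
n=20: ⌊(21·3+63)/85⌋ − ⌊(20·3+63)/85⌋ = ⌊126/85⌋ − ⌊123/85⌋ = 1 − 1 = 0
n=21: ⌊(22·3+63)/85⌋ − ⌊(21·3+63)/85⌋ = ⌊129/85⌋ − ⌊126/85⌋ = 1 − 1 = 0
n=22: ⌊(23·3+63)/85⌋ − ⌊(22·3+63)/85⌋ = ⌊132/85⌋ − ⌊129/85⌋ = 1 − 1 = 0
n=23: ⌊(24·3+63)/85⌋ − ⌊(23·3+63)/85⌋ = ⌊135/85⌋ − ⌊132/85⌋ = 1 − 1 = 0
n=24: ⌊(25·3+63)/85⌋ − ⌊(24·3+63)/85⌋ = ⌊138/85⌋ − ⌊135/85⌋ = 1 − 1 = 0
n=25: ⌊(26·3+63)/85⌋ − ⌊(25·3+63)/85⌋ = ⌊141/85⌋ − ⌊138/85⌋ = 1 − 1 = 0
n=26: ⌊(27·3+63)/85⌋ − ⌊(26·3+63)/85⌋ = ⌊144/85⌋ − ⌊141/85⌋ = 1 − 1 = 0
n=27: ⌊(28·3+63)/85⌋ − ⌊(27·3+63)/85⌋ = ⌊147/85⌋ − ⌊144/85⌋ = 1 − 1 = 0
n=28: ⌊(29·3+63)/85⌋ − ⌊(28·3+63)/85⌋ = ⌊150/85⌋ − ⌊147/85⌋ = 1 − 1 = 0
n=29: ⌊(30·3+63)/85⌋ − ⌊(29·3+63)/85⌋ = ⌊153/85⌋ − ⌊150/85⌋ = 1 − 1 = 0
n=30: ⌊(31·3+63)/85⌋ − ⌊(30·3+63)/85⌋ = ⌊156/85⌋ − ⌊153/85⌋ = 1 − 1 = 0
n=31: ⌊(32·3+63)/85⌋ − ⌊(31·3+63)/85⌋ = ⌊159/85⌋ − ⌊156/85⌋ = 1 − 1 = 0
n=32: ⌊(33·3+63)/85⌋ − ⌊(32·3+63)/85⌋ = ⌊162/85⌋ − ⌊159/85⌋ = 1 − 1 = 0
n=33: ⌊(34·3+63)/85⌋ − ⌊(33·3+63)/85⌋ = ⌊165/85⌋ − ⌊162/85⌋ = 1 − 1 = 0
n=34: ⌊(35·3+63)/85⌋ − ⌊(34·3+63)/85⌋ = ⌊168/85⌋ − ⌊165/85⌋ = 1 − 1 = 0
n=35: ⌊(36·3+63)/85⌋ − ⌊(35·3+63)/85⌋ = ⌊171/85⌋ − ⌊168/85⌋ = 2 − 1 = 1
n=36: ⌊(37·3+63)/85⌋ − ⌊(36·3+63)/85⌋ = ⌊174/85⌋ − ⌊171/85⌋ = 2 − 2 = 0
n=37: ⌊(38·3+63)/85⌋ − ⌊(37·3+63)/85⌋ = ⌊177/85⌋ − ⌊174/85⌋ = 2 − 2 = 0
n=38: ⌊(39·3+63)/85⌋ − ⌊(38·3+63)/85⌋ = ⌊180/85⌋ − ⌊177/85⌋ = 2 − 2 = 0
n=39: ⌊(40·3+63)/85⌋ − ⌊(39·3+63)/85⌋ = ⌊183/85⌋ − ⌊180/85⌋ = 2 − 2 = 0
n=40: ⌊(41·3+63)/85⌋ − ⌊(40·3+63)/85⌋ = ⌊186/85⌋ − ⌊183/85⌋ = 2 − 2 = 0
n=41: ⌊(42·3+63)/85⌋ − ⌊(41·3+63)/85⌋ = ⌊189/85⌋ − ⌊186/85⌋ = 2 − 2 = 0
n=42: ⌊(43·3+63)/85⌋ − ⌊(42·3+63)/85⌋ = ⌊192/85⌋ − ⌊189/85⌋ = 2 − 2 = 0
n=43: ⌊(44·3+63)/85⌋ − ⌊(43·3+63)/85⌋ = ⌊195/85⌋ − ⌊192/85⌋ = 2 − 2 = 0
n=44: ⌊(45·3+63)/85⌋ − ⌊(44·3+63)/85⌋ = ⌊198/85⌋ − ⌊195/85⌋ = 2 − 2 = 0
n=45: ⌊(46·3+63)/85⌋ − ⌊(45·3+63)/85⌋ = ⌊201/85⌋ − ⌊198/85⌋ = 2 − 2 = 0
n=46: ⌊(47·3+63)/85⌋ − ⌊(46·3+63)/85⌋ = ⌊204/85⌋ − ⌊201/85⌋ = 2 − 2 = 0
n=47: ⌊(48·3+63)/85⌋ − ⌊(47·3+63)/85⌋ = ⌊207/85⌋ − ⌊204/85⌋ = 2 − 2 = 0
n=48: ⌊(49·3+63)/85⌋ − ⌊(48·3+63)/85⌋ = ⌊210/85⌋ − ⌊207/85⌋ = 2 − 2 = 0
n=49: ⌊(50·3+63)/85⌋ − ⌊(49·3+63)/85⌋ = ⌊213/85⌋ − ⌊210/85⌋ = 2 − 2 = 0
n=50: ⌊(51·3+63)/85⌋ − ⌊(50·3+63)/85⌋ = ⌊216/85⌋ − ⌊213/85⌋ = 2 − 2 = 0
n=51: ⌊(52·3+63)/85⌋ − ⌊(51·3+63)/85⌋ = ⌊219/85⌋ − ⌊216/85⌋ = 2 − 2 = 0
n=52: ⌊(53·3+63)/85⌋ − ⌊(52·3+63)/85⌋ = ⌊222/85⌋ − ⌊219/85⌋ = 2 − 2 = 0
n=53: ⌊(54·3+63)/85⌋ − ⌊(53·3+63)/85⌋ = ⌊225/85⌋ − ⌊222/85⌋ = 2 − 2 = 0
n=54: ⌊(55·3+63)/85⌋ − ⌊(54·3+63)/85⌋ = ⌊228/85⌋ − ⌊225/85⌋ = 2 − 2 = 0
n=55: ⌊(56·3+63)/85⌋ − ⌊(55·3+63)/85⌋ = ⌊231/85⌋ − ⌊228/85⌋ = 2 − 2 = 0
n=56: ⌊(57·3+63)/85⌋ − ⌊(56·3+63)/85⌋ = ⌊234/85⌋ − ⌊231/85⌋ = 2 − 2 = 0
n=57: ⌊(58·3+63)/85⌋ − ⌊(57·3+63)/85⌋ = ⌊237/85⌋ − ⌊234/85⌋ = 2 − 2 = 0
n=58: ⌊(59·3+63)/85⌋ − ⌊(58·3+63)/85⌋ = ⌊240/85⌋ − ⌊237/85⌋ = 2 − 2 = 0
n=59: ⌊(60·3+63)/85⌋ − ⌊(59·3+63)/85⌋ = ⌊243/85⌋ − ⌊240/85⌋ = 2 − 2 = 0
n=60: ⌊(61·3+63)/85⌋ − ⌊(60·3+63)/85⌋ = ⌊246/85⌋ − ⌊243/85⌋ = 2 − 2 = 0
n=61: ⌊(62·3+63)/85⌋ − ⌊(61·3+63)/85⌋ = ⌊249/85⌋ − ⌊246/85⌋ = 2 − 2 = 0
n=62: ⌊(63·3+63)/85⌋ − ⌊(62·3+63)/85⌋ = ⌊252/85⌋ − ⌊249/85⌋ = 2 − 2 = 0
n=63: ⌊(64·3+63)/85⌋ − ⌊(63·3+63)/85⌋ = ⌊255/85⌋ − ⌊252/85⌋ = 3 − 2 = 1
n=64: ⌊(65·3+63)/85⌋ − ⌊(64·3+63)/85⌋ = ⌊258/85⌋ − ⌊255/85⌋ = 3 − 3 = 0
n=65: ⌊(66·3+63)/85⌋ − ⌊(65·3+63)/85⌋ = ⌊261/85⌋ − ⌊258/85⌋ = 3 − 3 = 0
n=66: ⌊(67·3+63)/85⌋ − ⌊(66·3+63)/85⌋ = ⌊264/85⌋ − ⌊261/85⌋ = 3 − 3 = 0
n=67: ⌊(68·3+63)/85⌋ − ⌊(67·3+63)/85⌋ = ⌊267/85⌋ − ⌊264/85⌋ = 3 − 3 = 0
n=68: ⌊(69·3+63)/85⌋ − ⌊(68·3+63)/85⌋ = ⌊270/85⌋ − ⌊267/85⌋ = 3 − 3 = 0
n=69: ⌊(70·3+63)/85⌋ − ⌊(69·3+63)/85⌋ = ⌊273/85⌋ − ⌊270/85⌋ = 3 − 3 = 0
n=70: ⌊(71·3+63)/85⌋ − ⌊(70·3+63)/85⌋ = ⌊276/85⌋ − ⌊273/85⌋ = 3 − 3 = 0

00000001000000000000000000000000000100000000000000000000000000010000000


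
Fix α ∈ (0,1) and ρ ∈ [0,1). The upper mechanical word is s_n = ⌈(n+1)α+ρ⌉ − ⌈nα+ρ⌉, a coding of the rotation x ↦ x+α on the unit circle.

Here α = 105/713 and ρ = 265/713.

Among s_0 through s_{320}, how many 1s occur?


47

#1s = Σ_{n=0}^{320} s_n = Σ_{n=0}^{320} (⌈(n+1)α+ρ⌉ − ⌈nα+ρ⌉)
the sum telescopes: every ⌈nα+ρ⌉ with 0 < n < 321 appears once with + and once with −, leaving ⌈321α+ρ⌉ − ⌈0·α+ρ⌉
321α + ρ = (321·105 + 265) / 713 = 33970/713
ρ = 265/713
⌈33970/713⌉ = 48,  ⌈265/713⌉ = 1
#1s = 48 − 1 = 47


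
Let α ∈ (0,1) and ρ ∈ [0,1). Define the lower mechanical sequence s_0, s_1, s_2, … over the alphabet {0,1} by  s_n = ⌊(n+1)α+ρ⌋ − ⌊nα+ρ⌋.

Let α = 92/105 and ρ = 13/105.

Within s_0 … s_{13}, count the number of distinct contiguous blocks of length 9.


6

t_n = ⌊(n·92+13)/105⌋ for n = 0 … 14:
  n=0…9: ⌊13/105⌋=0 ⌊105/105⌋=1 ⌊197/105⌋=1 ⌊289/105⌋=2 ⌊381/105⌋=3 ⌊473/105⌋=4 ⌊565/105⌋=5 ⌊657/105⌋=6 ⌊749/105⌋=7 ⌊841/105⌋=8
  n=10…14: ⌊933/105⌋=8 ⌊1025/105⌋=9 ⌊1117/105⌋=10 ⌊1209/105⌋=11 ⌊1301/105⌋=12
s_n = t_(n+1) − t_n for n = 0 … 13 gives
prefix = 10111111101111
slide a length-9 window over [0..8] … [5..13] (6 windows); first occurrence of each distinct factor:
  [  0..  8] 101111111
  [  1..  9] 011111110
  [  2.. 10] 111111101
  [  3.. 11] 111111011
  [  4.. 12] 111110111
  [  5.. 13] 111101111
distinct factors: {011111110, 101111111, 111101111, 111110111, 111111011, 111111101}
count = 6  (Sturmian bound for length 9 is 10)


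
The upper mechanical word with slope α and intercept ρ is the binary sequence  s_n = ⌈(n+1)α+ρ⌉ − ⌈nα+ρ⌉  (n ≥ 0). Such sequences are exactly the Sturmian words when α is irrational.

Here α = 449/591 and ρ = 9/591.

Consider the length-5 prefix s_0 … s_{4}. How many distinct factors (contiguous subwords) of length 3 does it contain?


t_n = ⌈(n·449+9)/591⌉ for n = 0 … 5:
  n=0…5: ⌈9/591⌉=1 ⌈458/591⌉=1 ⌈907/591⌉=2 ⌈1356/591⌉=3 ⌈1805/591⌉=4 ⌈2254/591⌉=4
s_n = t_(n+1) − t_n for n = 0 … 4 gives
prefix = 01110
slide a length-3 window over [0..2] … [2..4] (3 windows); first occurrence of each distinct factor:
  [  0..  2] 011
  [  1..  3] 111
  [  2..  4] 110
distinct factors: {011, 110, 111}
count = 3  (Sturmian bound for length 3 is 4)

3


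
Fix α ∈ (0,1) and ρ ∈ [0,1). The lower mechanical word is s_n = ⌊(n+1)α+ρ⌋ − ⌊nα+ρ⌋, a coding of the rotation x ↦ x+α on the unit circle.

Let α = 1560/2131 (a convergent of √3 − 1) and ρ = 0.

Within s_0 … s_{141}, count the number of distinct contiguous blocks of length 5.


6

t_n = ⌊(n·1560)/2131⌋ for n = 0 … 142:
  n=0…9: ⌊0/2131⌋=0 ⌊1560/2131⌋=0 ⌊3120/2131⌋=1 ⌊4680/2131⌋=2 ⌊6240/2131⌋=2 ⌊7800/2131⌋=3 ⌊9360/2131⌋=4 ⌊10920/2131⌋=5 ⌊12480/2131⌋=5 ⌊14040/2131⌋=6
  n=10…19: ⌊15600/2131⌋=7 ⌊17160/2131⌋=8 ⌊18720/2131⌋=8 ⌊20280/2131⌋=9 ⌊21840/2131⌋=10 ⌊23400/2131⌋=10 ⌊24960/2131⌋=11 ⌊26520/2131⌋=12 ⌊28080/2131⌋=13 ⌊29640/2131⌋=13
  n=20…29: ⌊31200/2131⌋=14 ⌊32760/2131⌋=15 ⌊34320/2131⌋=16 ⌊35880/2131⌋=16 ⌊37440/2131⌋=17 ⌊39000/2131⌋=18 ⌊40560/2131⌋=19 ⌊42120/2131⌋=19 ⌊43680/2131⌋=20 ⌊45240/2131⌋=21
  n=30…39: ⌊46800/2131⌋=21 ⌊48360/2131⌋=22 ⌊49920/2131⌋=23 ⌊51480/2131⌋=24 ⌊53040/2131⌋=24 ⌊54600/2131⌋=25 ⌊56160/2131⌋=26 ⌊57720/2131⌋=27 ⌊59280/2131⌋=27 ⌊60840/2131⌋=28
  n=40…49: ⌊62400/2131⌋=29 ⌊63960/2131⌋=30 ⌊65520/2131⌋=30 ⌊67080/2131⌋=31 ⌊68640/2131⌋=32 ⌊70200/2131⌋=32 ⌊71760/2131⌋=33 ⌊73320/2131⌋=34 ⌊74880/2131⌋=35 ⌊76440/2131⌋=35
  n=50…59: ⌊78000/2131⌋=36 ⌊79560/2131⌋=37 ⌊81120/2131⌋=38 ⌊82680/2131⌋=38 ⌊84240/2131⌋=39 ⌊85800/2131⌋=40 ⌊87360/2131⌋=40 ⌊88920/2131⌋=41 ⌊90480/2131⌋=42 ⌊92040/2131⌋=43
  n=60…69: ⌊93600/2131⌋=43 ⌊95160/2131⌋=44 ⌊96720/2131⌋=45 ⌊98280/2131⌋=46 ⌊99840/2131⌋=46 ⌊101400/2131⌋=47 ⌊102960/2131⌋=48 ⌊104520/2131⌋=49 ⌊106080/2131⌋=49 ⌊107640/2131⌋=50
  n=70…79: ⌊109200/2131⌋=51 ⌊110760/2131⌋=51 ⌊112320/2131⌋=52 ⌊113880/2131⌋=53 ⌊115440/2131⌋=54 ⌊117000/2131⌋=54 ⌊118560/2131⌋=55 ⌊120120/2131⌋=56 ⌊121680/2131⌋=57 ⌊123240/2131⌋=57
  n=80…89: ⌊124800/2131⌋=58 ⌊126360/2131⌋=59 ⌊127920/2131⌋=60 ⌊129480/2131⌋=60 ⌊131040/2131⌋=61 ⌊132600/2131⌋=62 ⌊134160/2131⌋=62 ⌊135720/2131⌋=63 ⌊137280/2131⌋=64 ⌊138840/2131⌋=65
  n=90…99: ⌊140400/2131⌋=65 ⌊141960/2131⌋=66 ⌊143520/2131⌋=67 ⌊145080/2131⌋=68 ⌊146640/2131⌋=68 ⌊148200/2131⌋=69 ⌊149760/2131⌋=70 ⌊151320/2131⌋=71 ⌊152880/2131⌋=71 ⌊154440/2131⌋=72
  n=100…109: ⌊156000/2131⌋=73 ⌊157560/2131⌋=73 ⌊159120/2131⌋=74 ⌊160680/2131⌋=75 ⌊162240/2131⌋=76 ⌊163800/2131⌋=76 ⌊165360/2131⌋=77 ⌊166920/2131⌋=78 ⌊168480/2131⌋=79 ⌊170040/2131⌋=79
  n=110…119: ⌊171600/2131⌋=80 ⌊173160/2131⌋=81 ⌊174720/2131⌋=81 ⌊176280/2131⌋=82 ⌊177840/2131⌋=83 ⌊179400/2131⌋=84 ⌊180960/2131⌋=84 ⌊182520/2131⌋=85 ⌊184080/2131⌋=86 ⌊185640/2131⌋=87
  n=120…129: ⌊187200/2131⌋=87 ⌊188760/2131⌋=88 ⌊190320/2131⌋=89 ⌊191880/2131⌋=90 ⌊193440/2131⌋=90 ⌊195000/2131⌋=91 ⌊196560/2131⌋=92 ⌊198120/2131⌋=92 ⌊199680/2131⌋=93 ⌊201240/2131⌋=94
  n=130…139: ⌊202800/2131⌋=95 ⌊204360/2131⌋=95 ⌊205920/2131⌋=96 ⌊207480/2131⌋=97 ⌊209040/2131⌋=98 ⌊210600/2131⌋=98 ⌊212160/2131⌋=99 ⌊213720/2131⌋=100 ⌊215280/2131⌋=101 ⌊216840/2131⌋=101
  n=140…142: ⌊218400/2131⌋=102 ⌊219960/2131⌋=103 ⌊221520/2131⌋=103
s_n = t_(n+1) − t_n for n = 0 … 141 gives
prefix = 0110111011101101110111011101101110111011101101110111011011101110111011011101110111011011101110111011011101110110111011101110110111011101110110
slide a length-5 window over [0..4] … [137..141] (138 windows); first occurrence of each distinct factor:
  [  0..  4] 01101
  [  1..  5] 11011
  [  2..  6] 10111
  [  3..  7] 01110
  [  4..  8] 11101
  [ 10.. 14] 10110
  (the other 132 windows repeat one of these)
distinct factors: {01101, 01110, 10110, 10111, 11011, 11101}
count = 6  (Sturmian bound for length 5 is 6)


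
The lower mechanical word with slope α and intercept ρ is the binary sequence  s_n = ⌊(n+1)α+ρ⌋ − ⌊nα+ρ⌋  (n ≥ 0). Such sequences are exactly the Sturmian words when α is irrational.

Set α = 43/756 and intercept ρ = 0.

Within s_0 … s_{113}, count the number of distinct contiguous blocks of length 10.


t_n = ⌊(n·43)/756⌋ for n = 0 … 114:
  n=0…9: ⌊0/756⌋=0 ⌊43/756⌋=0 ⌊86/756⌋=0 ⌊129/756⌋=0 ⌊172/756⌋=0 ⌊215/756⌋=0 ⌊258/756⌋=0 ⌊301/756⌋=0 ⌊344/756⌋=0 ⌊387/756⌋=0
  n=10…19: ⌊430/756⌋=0 ⌊473/756⌋=0 ⌊516/756⌋=0 ⌊559/756⌋=0 ⌊602/756⌋=0 ⌊645/756⌋=0 ⌊688/756⌋=0 ⌊731/756⌋=0 ⌊774/756⌋=1 ⌊817/756⌋=1
  n=20…29: ⌊860/756⌋=1 ⌊903/756⌋=1 ⌊946/756⌋=1 ⌊989/756⌋=1 ⌊1032/756⌋=1 ⌊1075/756⌋=1 ⌊1118/756⌋=1 ⌊1161/756⌋=1 ⌊1204/756⌋=1 ⌊1247/756⌋=1
  n=30…39: ⌊1290/756⌋=1 ⌊1333/756⌋=1 ⌊1376/756⌋=1 ⌊1419/756⌋=1 ⌊1462/756⌋=1 ⌊1505/756⌋=1 ⌊1548/756⌋=2 ⌊1591/756⌋=2 ⌊1634/756⌋=2 ⌊1677/756⌋=2
  n=40…49: ⌊1720/756⌋=2 ⌊1763/756⌋=2 ⌊1806/756⌋=2 ⌊1849/756⌋=2 ⌊1892/756⌋=2 ⌊1935/756⌋=2 ⌊1978/756⌋=2 ⌊2021/756⌋=2 ⌊2064/756⌋=2 ⌊2107/756⌋=2
  n=50…59: ⌊2150/756⌋=2 ⌊2193/756⌋=2 ⌊2236/756⌋=2 ⌊2279/756⌋=3 ⌊2322/756⌋=3 ⌊2365/756⌋=3 ⌊2408/756⌋=3 ⌊2451/756⌋=3 ⌊2494/756⌋=3 ⌊2537/756⌋=3
  n=60…69: ⌊2580/756⌋=3 ⌊2623/756⌋=3 ⌊2666/756⌋=3 ⌊2709/756⌋=3 ⌊2752/756⌋=3 ⌊2795/756⌋=3 ⌊2838/756⌋=3 ⌊2881/756⌋=3 ⌊2924/756⌋=3 ⌊2967/756⌋=3
  n=70…79: ⌊3010/756⌋=3 ⌊3053/756⌋=4 ⌊3096/756⌋=4 ⌊3139/756⌋=4 ⌊3182/756⌋=4 ⌊3225/756⌋=4 ⌊3268/756⌋=4 ⌊3311/756⌋=4 ⌊3354/756⌋=4 ⌊3397/756⌋=4
  n=80…89: ⌊3440/756⌋=4 ⌊3483/756⌋=4 ⌊3526/756⌋=4 ⌊3569/756⌋=4 ⌊3612/756⌋=4 ⌊3655/756⌋=4 ⌊3698/756⌋=4 ⌊3741/756⌋=4 ⌊3784/756⌋=5 ⌊3827/756⌋=5
  n=90…99: ⌊3870/756⌋=5 ⌊3913/756⌋=5 ⌊3956/756⌋=5 ⌊3999/756⌋=5 ⌊4042/756⌋=5 ⌊4085/756⌋=5 ⌊4128/756⌋=5 ⌊4171/756⌋=5 ⌊4214/756⌋=5 ⌊4257/756⌋=5
  n=100…109: ⌊4300/756⌋=5 ⌊4343/756⌋=5 ⌊4386/756⌋=5 ⌊4429/756⌋=5 ⌊4472/756⌋=5 ⌊4515/756⌋=5 ⌊4558/756⌋=6 ⌊4601/756⌋=6 ⌊4644/756⌋=6 ⌊4687/756⌋=6
  n=110…114: ⌊4730/756⌋=6 ⌊4773/756⌋=6 ⌊4816/756⌋=6 ⌊4859/756⌋=6 ⌊4902/756⌋=6
s_n = t_(n+1) − t_n for n = 0 … 113 gives
prefix = 000000000000000001000000000000000001000000000000000010000000000000000010000000000000000100000000000000000100000000
slide a length-10 window over [0..9] … [104..113] (105 windows); first occurrence of each distinct factor:
  [  0..  9] 0000000000
  [  8.. 17] 0000000001
  [  9.. 18] 0000000010
  [ 10.. 19] 0000000100
  [ 11.. 20] 0000001000
  [ 12.. 21] 0000010000
  [ 13.. 22] 0000100000
  [ 14.. 23] 0001000000
  [ 15.. 24] 0010000000
  [ 16.. 25] 0100000000
  [ 17.. 26] 1000000000
  (the other 94 windows repeat one of these)
distinct factors: {0000000000, 0000000001, 0000000010, 0000000100, 0000001000, 0000010000, 0000100000, 0001000000, 0010000000, 0100000000, 1000000000}
count = 11  (Sturmian bound for length 10 is 11)

11


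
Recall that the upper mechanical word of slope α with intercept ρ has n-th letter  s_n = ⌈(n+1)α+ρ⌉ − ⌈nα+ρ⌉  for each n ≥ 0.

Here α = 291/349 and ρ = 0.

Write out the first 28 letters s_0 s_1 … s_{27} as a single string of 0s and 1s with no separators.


n=0: ⌈(1·291)/349⌉ − ⌈(0·291)/349⌉ = ⌈291/349⌉ − ⌈0/349⌉ = 1 − 0 = 1
n=1: ⌈(2·291)/349⌉ − ⌈(1·291)/349⌉ = ⌈582/349⌉ − ⌈291/349⌉ = 2 − 1 = 1
n=2: ⌈(3·291)/349⌉ − ⌈(2·291)/349⌉ = ⌈873/349⌉ − ⌈582/349⌉ = 3 − 2 = 1
n=3: ⌈(4·291)/349⌉ − ⌈(3·291)/349⌉ = ⌈1164/349⌉ − ⌈873/349⌉ = 4 − 3 = 1
n=4: ⌈(5·291)/349⌉ − ⌈(4·291)/349⌉ = ⌈1455/349⌉ − ⌈1164/349⌉ = 5 − 4 = 1
n=5: ⌈(6·291)/349⌉ − ⌈(5·291)/349⌉ = ⌈1746/349⌉ − ⌈1455/349⌉ = 6 − 5 = 1
n=6: ⌈(7·291)/349⌉ − ⌈(6·291)/349⌉ = ⌈2037/349⌉ − ⌈1746/349⌉ = 6 − 6 = 0
n=7: ⌈(8·291)/349⌉ − ⌈(7·291)/349⌉ = ⌈2328/349⌉ − ⌈2037/349⌉ = 7 − 6 = 1
n=8: ⌈(9·291)/349⌉ − ⌈(8·291)/349⌉ = ⌈2619/349⌉ − ⌈2328/349⌉ = 8 − 7 = 1
n=9: ⌈(10·291)/349⌉ − ⌈(9·291)/349⌉ = ⌈2910/349⌉ − ⌈2619/349⌉ = 9 − 8 = 1
n=10: ⌈(11·291)/349⌉ − ⌈(10·291)/349⌉ = ⌈3201/349⌉ − ⌈2910/349⌉ = 10 − 9 = 1
n=11: ⌈(12·291)/349⌉ − ⌈(11·291)/349⌉ = ⌈3492/349⌉ − ⌈3201/349⌉ = 11 − 10 = 1
n=12: ⌈(13·291)/349⌉ − ⌈(12·291)/349⌉ = ⌈3783/349⌉ − ⌈3492/349⌉ = 11 − 11 = 0
n=13: ⌈(14·291)/349⌉ − ⌈(13·291)/349⌉ = ⌈4074/349⌉ − ⌈3783/349⌉ = 12 − 11 = 1
n=14: ⌈(15·291)/349⌉ − ⌈(14·291)/349⌉ = ⌈4365/349⌉ − ⌈4074/349⌉ = 13 − 12 = 1
n=15: ⌈(16·291)/349⌉ − ⌈(15·291)/349⌉ = ⌈4656/349⌉ − ⌈4365/349⌉ = 14 − 13 = 1
n=16: ⌈(17·291)/349⌉ − ⌈(16·291)/349⌉ = ⌈4947/349⌉ − ⌈4656/349⌉ = 15 − 14 = 1
n=17: ⌈(18·291)/349⌉ − ⌈(17·291)/349⌉ = ⌈5238/349⌉ − ⌈4947/349⌉ = 16 − 15 = 1
n=18: ⌈(19·291)/349⌉ − ⌈(18·291)/349⌉ = ⌈5529/349⌉ − ⌈5238/349⌉ = 16 − 16 = 0
n=19: ⌈(20·291)/349⌉ − ⌈(19·291)/349⌉ = ⌈5820/349⌉ − ⌈5529/349⌉ = 17 − 16 = 1
n=20: ⌈(21·291)/349⌉ − ⌈(20·291)/349⌉ = ⌈6111/349⌉ − ⌈5820/349⌉ = 18 − 17 = 1
n=21: ⌈(22·291)/349⌉ − ⌈(21·291)/349⌉ = ⌈6402/349⌉ − ⌈6111/349⌉ = 19 − 18 = 1
n=22: ⌈(23·291)/349⌉ − ⌈(22·291)/349⌉ = ⌈6693/349⌉ − ⌈6402/349⌉ = 20 − 19 = 1
n=23: ⌈(24·291)/349⌉ − ⌈(23·291)/349⌉ = ⌈6984/349⌉ − ⌈6693/349⌉ = 21 − 20 = 1
n=24: ⌈(25·291)/349⌉ − ⌈(24·291)/349⌉ = ⌈7275/349⌉ − ⌈6984/349⌉ = 21 − 21 = 0
n=25: ⌈(26·291)/349⌉ − ⌈(25·291)/349⌉ = ⌈7566/349⌉ − ⌈7275/349⌉ = 22 − 21 = 1
n=26: ⌈(27·291)/349⌉ − ⌈(26·291)/349⌉ = ⌈7857/349⌉ − ⌈7566/349⌉ = 23 − 22 = 1
n=27: ⌈(28·291)/349⌉ − ⌈(27·291)/349⌉ = ⌈8148/349⌉ − ⌈7857/349⌉ = 24 − 23 = 1

1111110111110111110111110111


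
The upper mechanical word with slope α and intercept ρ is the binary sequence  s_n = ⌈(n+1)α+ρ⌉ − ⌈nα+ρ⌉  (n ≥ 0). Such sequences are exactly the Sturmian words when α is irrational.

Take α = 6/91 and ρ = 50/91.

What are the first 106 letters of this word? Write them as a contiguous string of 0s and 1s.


0000001000000000000000100000000000000100000000000000100000000000000100000000000000100000000000000100000000

n=0: ⌈(1·6+50)/91⌉ − ⌈(0·6+50)/91⌉ = ⌈56/91⌉ − ⌈50/91⌉ = 1 − 1 = 0
n=1: ⌈(2·6+50)/91⌉ − ⌈(1·6+50)/91⌉ = ⌈62/91⌉ − ⌈56/91⌉ = 1 − 1 = 0
n=2: ⌈(3·6+50)/91⌉ − ⌈(2·6+50)/91⌉ = ⌈68/91⌉ − ⌈62/91⌉ = 1 − 1 = 0
n=3: ⌈(4·6+50)/91⌉ − ⌈(3·6+50)/91⌉ = ⌈74/91⌉ − ⌈68/91⌉ = 1 − 1 = 0
n=4: ⌈(5·6+50)/91⌉ − ⌈(4·6+50)/91⌉ = ⌈80/91⌉ − ⌈74/91⌉ = 1 − 1 = 0
n=5: ⌈(6·6+50)/91⌉ − ⌈(5·6+50)/91⌉ = ⌈86/91⌉ − ⌈80/91⌉ = 1 − 1 = 0
n=6: ⌈(7·6+50)/91⌉ − ⌈(6·6+50)/91⌉ = ⌈92/91⌉ − ⌈86/91⌉ = 2 − 1 = 1
n=7: ⌈(8·6+50)/91⌉ − ⌈(7·6+50)/91⌉ = ⌈98/91⌉ − ⌈92/91⌉ = 2 − 2 = 0
n=8: ⌈(9·6+50)/91⌉ − ⌈(8·6+50)/91⌉ = ⌈104/91⌉ − ⌈98/91⌉ = 2 − 2 = 0
n=9: ⌈(10·6+50)/91⌉ − ⌈(9·6+50)/91⌉ = ⌈110/91⌉ − ⌈104/91⌉ = 2 − 2 = 0
n=10: ⌈(11·6+50)/91⌉ − ⌈(10·6+50)/91⌉ = ⌈116/91⌉ − ⌈110/91⌉ = 2 − 2 = 0
n=11: ⌈(12·6+50)/91⌉ − ⌈(11·6+50)/91⌉ = ⌈122/91⌉ − ⌈116/91⌉ = 2 − 2 = 0
n=12: ⌈(13·6+50)/91⌉ − ⌈(12·6+50)/91⌉ = ⌈128/91⌉ − ⌈122/91⌉ = 2 − 2 = 0
n=13: ⌈(14·6+50)/91⌉ − ⌈(13·6+50)/91⌉ = ⌈134/91⌉ − ⌈128/91⌉ = 2 − 2 = 0
n=14: ⌈(15·6+50)/91⌉ − ⌈(14·6+50)/91⌉ = ⌈140/91⌉ − ⌈134/91⌉ = 2 − 2 = 0
n=15: ⌈(16·6+50)/91⌉ − ⌈(15·6+50)/91⌉ = ⌈146/91⌉ − ⌈140/91⌉ = 2 − 2 = 0
n=16: ⌈(17·6+50)/91⌉ − ⌈(16·6+50)/91⌉ = ⌈152/91⌉ − ⌈146/91⌉ = 2 − 2 = 0
n=17: ⌈(18·6+50)/91⌉ − ⌈(17·6+50)/91⌉ = ⌈158/91⌉ − ⌈152/91⌉ = 2 − 2 = 0
n=18: ⌈(19·6+50)/91⌉ − ⌈(18·6+50)/91⌉ = ⌈164/91⌉ − ⌈158/91⌉ = 2 − 2 = 0
n=19: ⌈(20·6+50)/91⌉ − ⌈(19·6+50)/91⌉ = ⌈170/91⌉ − ⌈164/91⌉ = 2 − 2 = 0
n=20: ⌈(21·6+50)/91⌉ − ⌈(20·6+50)/91⌉ = ⌈176/91⌉ − ⌈170/91⌉ = 2 − 2 = 0
n=21: ⌈(22·6+50)/91⌉ − ⌈(21·6+50)/91⌉ = ⌈182/91⌉ − ⌈176/91⌉ = 2 − 2 = 0
n=22: ⌈(23·6+50)/91⌉ − ⌈(22·6+50)/91⌉ = ⌈188/91⌉ − ⌈182/91⌉ = 3 − 2 = 1
n=23: ⌈(24·6+50)/91⌉ − ⌈(23·6+50)/91⌉ = ⌈194/91⌉ − ⌈188/91⌉ = 3 − 3 = 0
n=24: ⌈(25·6+50)/91⌉ − ⌈(24·6+50)/91⌉ = ⌈200/91⌉ − ⌈194/91⌉ = 3 − 3 = 0
n=25: ⌈(26·6+50)/91⌉ − ⌈(25·6+50)/91⌉ = ⌈206/91⌉ − ⌈200/91⌉ = 3 − 3 = 0
n=26: ⌈(27·6+50)/91⌉ − ⌈(26·6+50)/91⌉ = ⌈212/91⌉ − ⌈206/91⌉ = 3 − 3 = 0
n=27: ⌈(28·6+50)/91⌉ − ⌈(27·6+50)/91⌉ = ⌈218/91⌉ − ⌈212/91⌉ = 3 − 3 = 0
n=28: ⌈(29·6+50)/91⌉ − ⌈(28·6+50)/91⌉ = ⌈224/91⌉ − ⌈218/91⌉ = 3 − 3 = 0
n=29: ⌈(30·6+50)/91⌉ − ⌈(29·6+50)/91⌉ = ⌈230/91⌉ − ⌈224/91⌉ = 3 − 3 = 0
n=30: ⌈(31·6+50)/91⌉ − ⌈(30·6+50)/91⌉ = ⌈236/91⌉ − ⌈230/91⌉ = 3 − 3 = 0
n=31: ⌈(32·6+50)/91⌉ − ⌈(31·6+50)/91⌉ = ⌈242/91⌉ − ⌈236/91⌉ = 3 − 3 = 0
n=32: ⌈(33·6+50)/91⌉ − ⌈(32·6+50)/91⌉ = ⌈248/91⌉ − ⌈242/91⌉ = 3 − 3 = 0
n=33: ⌈(34·6+50)/91⌉ − ⌈(33·6+50)/91⌉ = ⌈254/91⌉ − ⌈248/91⌉ = 3 − 3 = 0
n=34: ⌈(35·6+50)/91⌉ − ⌈(34·6+50)/91⌉ = ⌈260/91⌉ − ⌈254/91⌉ = 3 − 3 = 0
n=35: ⌈(36·6+50)/91⌉ − ⌈(35·6+50)/91⌉ = ⌈266/91⌉ − ⌈260/91⌉ = 3 − 3 = 0
n=36: ⌈(37·6+50)/91⌉ − ⌈(36·6+50)/91⌉ = ⌈272/91⌉ − ⌈266/91⌉ = 3 − 3 = 0
n=37: ⌈(38·6+50)/91⌉ − ⌈(37·6+50)/91⌉ = ⌈278/91⌉ − ⌈272/91⌉ = 4 − 3 = 1
n=38: ⌈(39·6+50)/91⌉ − ⌈(38·6+50)/91⌉ = ⌈284/91⌉ − ⌈278/91⌉ = 4 − 4 = 0
n=39: ⌈(40·6+50)/91⌉ − ⌈(39·6+50)/91⌉ = ⌈290/91⌉ − ⌈284/91⌉ = 4 − 4 = 0
n=40: ⌈(41·6+50)/91⌉ − ⌈(40·6+50)/91⌉ = ⌈296/91⌉ − ⌈290/91⌉ = 4 − 4 = 0
n=41: ⌈(42·6+50)/91⌉ − ⌈(41·6+50)/91⌉ = ⌈302/91⌉ − ⌈296/91⌉ = 4 − 4 = 0
n=42: ⌈(43·6+50)/91⌉ − ⌈(42·6+50)/91⌉ = ⌈308/91⌉ − ⌈302/91⌉ = 4 − 4 = 0
n=43: ⌈(44·6+50)/91⌉ − ⌈(43·6+50)/91⌉ = ⌈314/91⌉ − ⌈308/91⌉ = 4 − 4 = 0
n=44: ⌈(45·6+50)/91⌉ − ⌈(44·6+50)/91⌉ = ⌈320/91⌉ − ⌈314/91⌉ = 4 − 4 = 0
n=45: ⌈(46·6+50)/91⌉ − ⌈(45·6+50)/91⌉ = ⌈326/91⌉ − ⌈320/91⌉ = 4 − 4 = 0
n=46: ⌈(47·6+50)/91⌉ − ⌈(46·6+50)/91⌉ = ⌈332/91⌉ − ⌈326/91⌉ = 4 − 4 = 0
n=47: ⌈(48·6+50)/91⌉ − ⌈(47·6+50)/91⌉ = ⌈338/91⌉ − ⌈332/91⌉ = 4 − 4 = 0
n=48: ⌈(49·6+50)/91⌉ − ⌈(48·6+50)/91⌉ = ⌈344/91⌉ − ⌈338/91⌉ = 4 − 4 = 0
n=49: ⌈(50·6+50)/91⌉ − ⌈(49·6+50)/91⌉ = ⌈350/91⌉ − ⌈344/91⌉ = 4 − 4 = 0
n=50: ⌈(51·6+50)/91⌉ − ⌈(50·6+50)/91⌉ = ⌈356/91⌉ − ⌈350/91⌉ = 4 − 4 = 0
n=51: ⌈(52·6+50)/91⌉ − ⌈(51·6+50)/91⌉ = ⌈362/91⌉ − ⌈356/91⌉ = 4 − 4 = 0
n=52: ⌈(53·6+50)/91⌉ − ⌈(52·6+50)/91⌉ = ⌈368/91⌉ − ⌈362/91⌉ = 5 − 4 = 1
n=53: ⌈(54·6+50)/91⌉ − ⌈(53·6+50)/91⌉ = ⌈374/91⌉ − ⌈368/91⌉ = 5 − 5 = 0
n=54: ⌈(55·6+50)/91⌉ − ⌈(54·6+50)/91⌉ = ⌈380/91⌉ − ⌈374/91⌉ = 5 − 5 = 0
n=55: ⌈(56·6+50)/91⌉ − ⌈(55·6+50)/91⌉ = ⌈386/91⌉ − ⌈380/91⌉ = 5 − 5 = 0
n=56: ⌈(57·6+50)/91⌉ − ⌈(56·6+50)/91⌉ = ⌈392/91⌉ − ⌈386/91⌉ = 5 − 5 = 0
n=57: ⌈(58·6+50)/91⌉ − ⌈(57·6+50)/91⌉ = ⌈398/91⌉ − ⌈392/91⌉ = 5 − 5 = 0
n=58: ⌈(59·6+50)/91⌉ − ⌈(58·6+50)/91⌉ = ⌈404/91⌉ − ⌈398/91⌉ = 5 − 5 = 0
n=59: ⌈(60·6+50)/91⌉ − ⌈(59·6+50)/91⌉ = ⌈410/91⌉ − ⌈404/91⌉ = 5 − 5 = 0
n=60: ⌈(61·6+50)/91⌉ − ⌈(60·6+50)/91⌉ = ⌈416/91⌉ − ⌈410/91⌉ = 5 − 5 = 0
n=61: ⌈(62·6+50)/91⌉ − ⌈(61·6+50)/91⌉ = ⌈422/91⌉ − ⌈416/91⌉ = 5 − 5 = 0
n=62: ⌈(63·6+50)/91⌉ − ⌈(62·6+50)/91⌉ = ⌈428/91⌉ − ⌈422/91⌉ = 5 − 5 = 0
n=63: ⌈(64·6+50)/91⌉ − ⌈(63·6+50)/91⌉ = ⌈434/91⌉ − ⌈428/91⌉ = 5 − 5 = 0
n=64: ⌈(65·6+50)/91⌉ − ⌈(64·6+50)/91⌉ = ⌈440/91⌉ − ⌈434/91⌉ = 5 − 5 = 0
n=65: ⌈(66·6+50)/91⌉ − ⌈(65·6+50)/91⌉ = ⌈446/91⌉ − ⌈440/91⌉ = 5 − 5 = 0
n=66: ⌈(67·6+50)/91⌉ − ⌈(66·6+50)/91⌉ = ⌈452/91⌉ − ⌈446/91⌉ = 5 − 5 = 0
n=67: ⌈(68·6+50)/91⌉ − ⌈(67·6+50)/91⌉ = ⌈458/91⌉ − ⌈452/91⌉ = 6 − 5 = 1
n=68: ⌈(69·6+50)/91⌉ − ⌈(68·6+50)/91⌉ = ⌈464/91⌉ − ⌈458/91⌉ = 6 − 6 = 0
n=69: ⌈(70·6+50)/91⌉ − ⌈(69·6+50)/91⌉ = ⌈470/91⌉ − ⌈464/91⌉ = 6 − 6 = 0
n=70: ⌈(71·6+50)/91⌉ − ⌈(70·6+50)/91⌉ = ⌈476/91⌉ − ⌈470/91⌉ = 6 − 6 = 0
n=71: ⌈(72·6+50)/91⌉ − ⌈(71·6+50)/91⌉ = ⌈482/91⌉ − ⌈476/91⌉ = 6 − 6 = 0
n=72: ⌈(73·6+50)/91⌉ − ⌈(72·6+50)/91⌉ = ⌈488/91⌉ − ⌈482/91⌉ = 6 − 6 = 0
n=73: ⌈(74·6+50)/91⌉ − ⌈(73·6+50)/91⌉ = ⌈494/91⌉ − ⌈488/91⌉ = 6 − 6 = 0
n=74: ⌈(75·6+50)/91⌉ − ⌈(74·6+50)/91⌉ = ⌈500/91⌉ − ⌈494/91⌉ = 6 − 6 = 0
n=75: ⌈(76·6+50)/91⌉ − ⌈(75·6+50)/91⌉ = ⌈506/91⌉ − ⌈500/91⌉ = 6 − 6 = 0
n=76: ⌈(77·6+50)/91⌉ − ⌈(76·6+50)/91⌉ = ⌈512/91⌉ − ⌈506/91⌉ = 6 − 6 = 0
n=77: ⌈(78·6+50)/91⌉ − ⌈(77·6+50)/91⌉ = ⌈518/91⌉ − ⌈512/91⌉ = 6 − 6 = 0
n=78: ⌈(79·6+50)/91⌉ − ⌈(78·6+50)/91⌉ = ⌈524/91⌉ − ⌈518/91⌉ = 6 − 6 = 0
n=79: ⌈(80·6+50)/91⌉ − ⌈(79·6+50)/91⌉ = ⌈530/91⌉ − ⌈524/91⌉ = 6 − 6 = 0
n=80: ⌈(81·6+50)/91⌉ − ⌈(80·6+50)/91⌉ = ⌈536/91⌉ − ⌈530/91⌉ = 6 − 6 = 0
n=81: ⌈(82·6+50)/91⌉ − ⌈(81·6+50)/91⌉ = ⌈542/91⌉ − ⌈536/91⌉ = 6 − 6 = 0
n=82: ⌈(83·6+50)/91⌉ − ⌈(82·6+50)/91⌉ = ⌈548/91⌉ − ⌈542/91⌉ = 7 − 6 = 1
n=83: ⌈(84·6+50)/91⌉ − ⌈(83·6+50)/91⌉ = ⌈554/91⌉ − ⌈548/91⌉ = 7 − 7 = 0
n=84: ⌈(85·6+50)/91⌉ − ⌈(84·6+50)/91⌉ = ⌈560/91⌉ − ⌈554/91⌉ = 7 − 7 = 0
n=85: ⌈(86·6+50)/91⌉ − ⌈(85·6+50)/91⌉ = ⌈566/91⌉ − ⌈560/91⌉ = 7 − 7 = 0
n=86: ⌈(87·6+50)/91⌉ − ⌈(86·6+50)/91⌉ = ⌈572/91⌉ − ⌈566/91⌉ = 7 − 7 = 0
n=87: ⌈(88·6+50)/91⌉ − ⌈(87·6+50)/91⌉ = ⌈578/91⌉ − ⌈572/91⌉ = 7 − 7 = 0
n=88: ⌈(89·6+50)/91⌉ − ⌈(88·6+50)/91⌉ = ⌈584/91⌉ − ⌈578/91⌉ = 7 − 7 = 0
n=89: ⌈(90·6+50)/91⌉ − ⌈(89·6+50)/91⌉ = ⌈590/91⌉ − ⌈584/91⌉ = 7 − 7 = 0
n=90: ⌈(91·6+50)/91⌉ − ⌈(90·6+50)/91⌉ = ⌈596/91⌉ − ⌈590/91⌉ = 7 − 7 = 0
n=91: ⌈(92·6+50)/91⌉ − ⌈(91·6+50)/91⌉ = ⌈602/91⌉ − ⌈596/91⌉ = 7 − 7 = 0
n=92: ⌈(93·6+50)/91⌉ − ⌈(92·6+50)/91⌉ = ⌈608/91⌉ − ⌈602/91⌉ = 7 − 7 = 0
n=93: ⌈(94·6+50)/91⌉ − ⌈(93·6+50)/91⌉ = ⌈614/91⌉ − ⌈608/91⌉ = 7 − 7 = 0
n=94: ⌈(95·6+50)/91⌉ − ⌈(94·6+50)/91⌉ = ⌈620/91⌉ − ⌈614/91⌉ = 7 − 7 = 0
n=95: ⌈(96·6+50)/91⌉ − ⌈(95·6+50)/91⌉ = ⌈626/91⌉ − ⌈620/91⌉ = 7 − 7 = 0
n=96: ⌈(97·6+50)/91⌉ − ⌈(96·6+50)/91⌉ = ⌈632/91⌉ − ⌈626/91⌉ = 7 − 7 = 0
n=97: ⌈(98·6+50)/91⌉ − ⌈(97·6+50)/91⌉ = ⌈638/91⌉ − ⌈632/91⌉ = 8 − 7 = 1
n=98: ⌈(99·6+50)/91⌉ − ⌈(98·6+50)/91⌉ = ⌈644/91⌉ − ⌈638/91⌉ = 8 − 8 = 0
n=99: ⌈(100·6+50)/91⌉ − ⌈(99·6+50)/91⌉ = ⌈650/91⌉ − ⌈644/91⌉ = 8 − 8 = 0
n=100: ⌈(101·6+50)/91⌉ − ⌈(100·6+50)/91⌉ = ⌈656/91⌉ − ⌈650/91⌉ = 8 − 8 = 0
n=101: ⌈(102·6+50)/91⌉ − ⌈(101·6+50)/91⌉ = ⌈662/91⌉ − ⌈656/91⌉ = 8 − 8 = 0
n=102: ⌈(103·6+50)/91⌉ − ⌈(102·6+50)/91⌉ = ⌈668/91⌉ − ⌈662/91⌉ = 8 − 8 = 0
n=103: ⌈(104·6+50)/91⌉ − ⌈(103·6+50)/91⌉ = ⌈674/91⌉ − ⌈668/91⌉ = 8 − 8 = 0
n=104: ⌈(105·6+50)/91⌉ − ⌈(104·6+50)/91⌉ = ⌈680/91⌉ − ⌈674/91⌉ = 8 − 8 = 0
n=105: ⌈(106·6+50)/91⌉ − ⌈(105·6+50)/91⌉ = ⌈686/91⌉ − ⌈680/91⌉ = 8 − 8 = 0


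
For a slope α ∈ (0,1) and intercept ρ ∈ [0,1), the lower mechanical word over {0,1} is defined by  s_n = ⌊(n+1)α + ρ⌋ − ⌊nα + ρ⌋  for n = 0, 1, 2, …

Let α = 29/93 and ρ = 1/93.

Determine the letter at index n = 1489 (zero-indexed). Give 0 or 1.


(n+1)α + ρ = (1490·29 + 1) / 93 = 43211/93
nα + ρ     = (1489·29 + 1) / 93 = 43182/93
⌊43211/93⌋ = 464,  ⌊43182/93⌋ = 464
s_{1489} = 464 − 464 = 0

0


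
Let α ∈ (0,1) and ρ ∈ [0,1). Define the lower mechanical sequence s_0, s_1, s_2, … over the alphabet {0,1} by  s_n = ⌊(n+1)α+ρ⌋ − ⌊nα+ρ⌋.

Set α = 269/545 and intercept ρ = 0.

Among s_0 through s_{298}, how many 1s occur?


147

#1s = Σ_{n=0}^{298} s_n = Σ_{n=0}^{298} (⌊(n+1)α+ρ⌋ − ⌊nα+ρ⌋)
the sum telescopes: every ⌊nα+ρ⌋ with 0 < n < 299 appears once with + and once with −, leaving ⌊299α+ρ⌋ − ⌊0·α+ρ⌋
299α + ρ = (299·269) / 545 = 80431/545
ρ = 0/545
⌊80431/545⌋ = 147,  ⌊0/545⌋ = 0
#1s = 147 − 0 = 147


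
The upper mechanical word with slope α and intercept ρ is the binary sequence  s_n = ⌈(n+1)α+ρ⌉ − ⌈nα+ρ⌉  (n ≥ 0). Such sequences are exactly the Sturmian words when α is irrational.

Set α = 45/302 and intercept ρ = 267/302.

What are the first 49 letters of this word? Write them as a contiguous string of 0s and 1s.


n=0: ⌈(1·45+267)/302⌉ − ⌈(0·45+267)/302⌉ = ⌈312/302⌉ − ⌈267/302⌉ = 2 − 1 = 1
n=1: ⌈(2·45+267)/302⌉ − ⌈(1·45+267)/302⌉ = ⌈357/302⌉ − ⌈312/302⌉ = 2 − 2 = 0
n=2: ⌈(3·45+267)/302⌉ − ⌈(2·45+267)/302⌉ = ⌈402/302⌉ − ⌈357/302⌉ = 2 − 2 = 0
n=3: ⌈(4·45+267)/302⌉ − ⌈(3·45+267)/302⌉ = ⌈447/302⌉ − ⌈402/302⌉ = 2 − 2 = 0
n=4: ⌈(5·45+267)/302⌉ − ⌈(4·45+267)/302⌉ = ⌈492/302⌉ − ⌈447/302⌉ = 2 − 2 = 0
n=5: ⌈(6·45+267)/302⌉ − ⌈(5·45+267)/302⌉ = ⌈537/302⌉ − ⌈492/302⌉ = 2 − 2 = 0
n=6: ⌈(7·45+267)/302⌉ − ⌈(6·45+267)/302⌉ = ⌈582/302⌉ − ⌈537/302⌉ = 2 − 2 = 0
n=7: ⌈(8·45+267)/302⌉ − ⌈(7·45+267)/302⌉ = ⌈627/302⌉ − ⌈582/302⌉ = 3 − 2 = 1
n=8: ⌈(9·45+267)/302⌉ − ⌈(8·45+267)/302⌉ = ⌈672/302⌉ − ⌈627/302⌉ = 3 − 3 = 0
n=9: ⌈(10·45+267)/302⌉ − ⌈(9·45+267)/302⌉ = ⌈717/302⌉ − ⌈672/302⌉ = 3 − 3 = 0
n=10: ⌈(11·45+267)/302⌉ − ⌈(10·45+267)/302⌉ = ⌈762/302⌉ − ⌈717/302⌉ = 3 − 3 = 0
n=11: ⌈(12·45+267)/302⌉ − ⌈(11·45+267)/302⌉ = ⌈807/302⌉ − ⌈762/302⌉ = 3 − 3 = 0
n=12: ⌈(13·45+267)/302⌉ − ⌈(12·45+267)/302⌉ = ⌈852/302⌉ − ⌈807/302⌉ = 3 − 3 = 0
n=13: ⌈(14·45+267)/302⌉ − ⌈(13·45+267)/302⌉ = ⌈897/302⌉ − ⌈852/302⌉ = 3 − 3 = 0
n=14: ⌈(15·45+267)/302⌉ − ⌈(14·45+267)/302⌉ = ⌈942/302⌉ − ⌈897/302⌉ = 4 − 3 = 1
n=15: ⌈(16·45+267)/302⌉ − ⌈(15·45+267)/302⌉ = ⌈987/302⌉ − ⌈942/302⌉ = 4 − 4 = 0
n=16: ⌈(17·45+267)/302⌉ − ⌈(16·45+267)/302⌉ = ⌈1032/302⌉ − ⌈987/302⌉ = 4 − 4 = 0
n=17: ⌈(18·45+267)/302⌉ − ⌈(17·45+267)/302⌉ = ⌈1077/302⌉ − ⌈1032/302⌉ = 4 − 4 = 0
n=18: ⌈(19·45+267)/302⌉ − ⌈(18·45+267)/302⌉ = ⌈1122/302⌉ − ⌈1077/302⌉ = 4 − 4 = 0
n=19: ⌈(20·45+267)/302⌉ − ⌈(19·45+267)/302⌉ = ⌈1167/302⌉ − ⌈1122/302⌉ = 4 − 4 = 0
n=20: ⌈(21·45+267)/302⌉ − ⌈(20·45+267)/302⌉ = ⌈1212/302⌉ − ⌈1167/302⌉ = 5 − 4 = 1
n=21: ⌈(22·45+267)/302⌉ − ⌈(21·45+267)/302⌉ = ⌈1257/302⌉ − ⌈1212/302⌉ = 5 − 5 = 0
n=22: ⌈(23·45+267)/302⌉ − ⌈(22·45+267)/302⌉ = ⌈1302/302⌉ − ⌈1257/302⌉ = 5 − 5 = 0
n=23: ⌈(24·45+267)/302⌉ − ⌈(23·45+267)/302⌉ = ⌈1347/302⌉ − ⌈1302/302⌉ = 5 − 5 = 0
n=24: ⌈(25·45+267)/302⌉ − ⌈(24·45+267)/302⌉ = ⌈1392/302⌉ − ⌈1347/302⌉ = 5 − 5 = 0
n=25: ⌈(26·45+267)/302⌉ − ⌈(25·45+267)/302⌉ = ⌈1437/302⌉ − ⌈1392/302⌉ = 5 − 5 = 0
n=26: ⌈(27·45+267)/302⌉ − ⌈(26·45+267)/302⌉ = ⌈1482/302⌉ − ⌈1437/302⌉ = 5 − 5 = 0
n=27: ⌈(28·45+267)/302⌉ − ⌈(27·45+267)/302⌉ = ⌈1527/302⌉ − ⌈1482/302⌉ = 6 − 5 = 1
n=28: ⌈(29·45+267)/302⌉ − ⌈(28·45+267)/302⌉ = ⌈1572/302⌉ − ⌈1527/302⌉ = 6 − 6 = 0
n=29: ⌈(30·45+267)/302⌉ − ⌈(29·45+267)/302⌉ = ⌈1617/302⌉ − ⌈1572/302⌉ = 6 − 6 = 0
n=30: ⌈(31·45+267)/302⌉ − ⌈(30·45+267)/302⌉ = ⌈1662/302⌉ − ⌈1617/302⌉ = 6 − 6 = 0
n=31: ⌈(32·45+267)/302⌉ − ⌈(31·45+267)/302⌉ = ⌈1707/302⌉ − ⌈1662/302⌉ = 6 − 6 = 0
n=32: ⌈(33·45+267)/302⌉ − ⌈(32·45+267)/302⌉ = ⌈1752/302⌉ − ⌈1707/302⌉ = 6 − 6 = 0
n=33: ⌈(34·45+267)/302⌉ − ⌈(33·45+267)/302⌉ = ⌈1797/302⌉ − ⌈1752/302⌉ = 6 − 6 = 0
n=34: ⌈(35·45+267)/302⌉ − ⌈(34·45+267)/302⌉ = ⌈1842/302⌉ − ⌈1797/302⌉ = 7 − 6 = 1
n=35: ⌈(36·45+267)/302⌉ − ⌈(35·45+267)/302⌉ = ⌈1887/302⌉ − ⌈1842/302⌉ = 7 − 7 = 0
n=36: ⌈(37·45+267)/302⌉ − ⌈(36·45+267)/302⌉ = ⌈1932/302⌉ − ⌈1887/302⌉ = 7 − 7 = 0
n=37: ⌈(38·45+267)/302⌉ − ⌈(37·45+267)/302⌉ = ⌈1977/302⌉ − ⌈1932/302⌉ = 7 − 7 = 0
n=38: ⌈(39·45+267)/302⌉ − ⌈(38·45+267)/302⌉ = ⌈2022/302⌉ − ⌈1977/302⌉ = 7 − 7 = 0
n=39: ⌈(40·45+267)/302⌉ − ⌈(39·45+267)/302⌉ = ⌈2067/302⌉ − ⌈2022/302⌉ = 7 − 7 = 0
n=40: ⌈(41·45+267)/302⌉ − ⌈(40·45+267)/302⌉ = ⌈2112/302⌉ − ⌈2067/302⌉ = 7 − 7 = 0
n=41: ⌈(42·45+267)/302⌉ − ⌈(41·45+267)/302⌉ = ⌈2157/302⌉ − ⌈2112/302⌉ = 8 − 7 = 1
n=42: ⌈(43·45+267)/302⌉ − ⌈(42·45+267)/302⌉ = ⌈2202/302⌉ − ⌈2157/302⌉ = 8 − 8 = 0
n=43: ⌈(44·45+267)/302⌉ − ⌈(43·45+267)/302⌉ = ⌈2247/302⌉ − ⌈2202/302⌉ = 8 − 8 = 0
n=44: ⌈(45·45+267)/302⌉ − ⌈(44·45+267)/302⌉ = ⌈2292/302⌉ − ⌈2247/302⌉ = 8 − 8 = 0
n=45: ⌈(46·45+267)/302⌉ − ⌈(45·45+267)/302⌉ = ⌈2337/302⌉ − ⌈2292/302⌉ = 8 − 8 = 0
n=46: ⌈(47·45+267)/302⌉ − ⌈(46·45+267)/302⌉ = ⌈2382/302⌉ − ⌈2337/302⌉ = 8 − 8 = 0
n=47: ⌈(48·45+267)/302⌉ − ⌈(47·45+267)/302⌉ = ⌈2427/302⌉ − ⌈2382/302⌉ = 9 − 8 = 1
n=48: ⌈(49·45+267)/302⌉ − ⌈(48·45+267)/302⌉ = ⌈2472/302⌉ − ⌈2427/302⌉ = 9 − 9 = 0

1000000100000010000010000001000000100000010000010
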